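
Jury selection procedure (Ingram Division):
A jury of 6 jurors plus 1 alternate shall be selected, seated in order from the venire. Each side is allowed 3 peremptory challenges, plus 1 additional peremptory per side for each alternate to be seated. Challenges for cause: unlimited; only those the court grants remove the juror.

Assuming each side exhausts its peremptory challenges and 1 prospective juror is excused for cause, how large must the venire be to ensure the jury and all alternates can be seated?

Seats to fill: 6 + 1 alternates = 7.
Peremptories: 3 + 1×1 = 4 per side × 2 sides = 8.
For-cause removals: 1.
Minimum venire: 7 + 8 + 1 = 16.

16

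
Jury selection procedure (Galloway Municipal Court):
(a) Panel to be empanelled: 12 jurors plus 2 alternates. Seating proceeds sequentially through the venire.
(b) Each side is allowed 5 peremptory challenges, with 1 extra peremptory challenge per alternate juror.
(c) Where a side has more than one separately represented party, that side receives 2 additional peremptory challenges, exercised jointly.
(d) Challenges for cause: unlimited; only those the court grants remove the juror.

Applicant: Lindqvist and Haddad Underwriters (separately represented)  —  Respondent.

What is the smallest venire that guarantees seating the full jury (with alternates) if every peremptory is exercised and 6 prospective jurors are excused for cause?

36

Seats to fill: 12 + 2 alternates = 14.
Peremptories — Applicant: 5 + 1×2 + 2 = 9; Respondent: 5 + 1×2 = 7; total 16.
For-cause removals: 6.
Minimum venire: 14 + 16 + 6 = 36.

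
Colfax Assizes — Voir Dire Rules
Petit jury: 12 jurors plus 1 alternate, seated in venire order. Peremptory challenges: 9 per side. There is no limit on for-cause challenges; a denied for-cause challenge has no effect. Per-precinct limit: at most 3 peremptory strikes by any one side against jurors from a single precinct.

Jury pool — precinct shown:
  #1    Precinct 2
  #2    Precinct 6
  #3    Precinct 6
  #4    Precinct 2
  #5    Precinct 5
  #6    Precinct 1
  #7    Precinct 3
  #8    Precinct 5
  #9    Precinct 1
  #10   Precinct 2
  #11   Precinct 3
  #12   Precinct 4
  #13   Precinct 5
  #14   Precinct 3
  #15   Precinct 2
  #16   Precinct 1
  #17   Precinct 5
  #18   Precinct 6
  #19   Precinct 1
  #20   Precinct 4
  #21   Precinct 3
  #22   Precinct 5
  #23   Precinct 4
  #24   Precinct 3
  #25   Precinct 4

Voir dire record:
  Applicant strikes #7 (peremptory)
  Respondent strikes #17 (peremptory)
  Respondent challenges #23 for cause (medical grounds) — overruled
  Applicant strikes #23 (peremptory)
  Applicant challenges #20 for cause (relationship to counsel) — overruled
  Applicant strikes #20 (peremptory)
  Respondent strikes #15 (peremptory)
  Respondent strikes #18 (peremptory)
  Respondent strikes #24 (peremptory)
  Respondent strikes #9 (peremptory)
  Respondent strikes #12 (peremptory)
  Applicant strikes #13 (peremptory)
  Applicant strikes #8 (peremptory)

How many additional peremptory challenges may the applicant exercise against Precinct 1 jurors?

Applicant peremptories so far: #7, #23, #20, #13, #8 — 5 of 9 used, 4 left overall.
Against Precinct 1: none yet — per-precinct cap 3 leaves 3.
Binding limit: min(4, 3) = 3.

3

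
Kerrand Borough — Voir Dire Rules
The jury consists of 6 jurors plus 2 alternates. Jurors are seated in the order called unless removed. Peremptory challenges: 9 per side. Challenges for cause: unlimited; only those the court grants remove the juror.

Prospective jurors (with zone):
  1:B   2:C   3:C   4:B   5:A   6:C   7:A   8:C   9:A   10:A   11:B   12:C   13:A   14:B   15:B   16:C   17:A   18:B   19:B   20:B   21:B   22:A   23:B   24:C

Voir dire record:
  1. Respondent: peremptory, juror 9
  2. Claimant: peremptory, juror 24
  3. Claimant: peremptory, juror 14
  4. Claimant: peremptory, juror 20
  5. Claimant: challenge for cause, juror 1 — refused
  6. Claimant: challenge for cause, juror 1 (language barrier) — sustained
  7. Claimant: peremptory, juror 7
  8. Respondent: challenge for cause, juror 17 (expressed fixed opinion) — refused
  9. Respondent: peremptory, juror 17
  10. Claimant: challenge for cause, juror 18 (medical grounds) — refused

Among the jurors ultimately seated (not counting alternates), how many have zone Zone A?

Removed: #1, #7, #9, #14, #17, #20, #24.
Seated jurors 1–6: #2, #3, #4, #5, #6, #8 (alternates #10, #11 not counted).
Of those, in Zone A: #5 → 1.

1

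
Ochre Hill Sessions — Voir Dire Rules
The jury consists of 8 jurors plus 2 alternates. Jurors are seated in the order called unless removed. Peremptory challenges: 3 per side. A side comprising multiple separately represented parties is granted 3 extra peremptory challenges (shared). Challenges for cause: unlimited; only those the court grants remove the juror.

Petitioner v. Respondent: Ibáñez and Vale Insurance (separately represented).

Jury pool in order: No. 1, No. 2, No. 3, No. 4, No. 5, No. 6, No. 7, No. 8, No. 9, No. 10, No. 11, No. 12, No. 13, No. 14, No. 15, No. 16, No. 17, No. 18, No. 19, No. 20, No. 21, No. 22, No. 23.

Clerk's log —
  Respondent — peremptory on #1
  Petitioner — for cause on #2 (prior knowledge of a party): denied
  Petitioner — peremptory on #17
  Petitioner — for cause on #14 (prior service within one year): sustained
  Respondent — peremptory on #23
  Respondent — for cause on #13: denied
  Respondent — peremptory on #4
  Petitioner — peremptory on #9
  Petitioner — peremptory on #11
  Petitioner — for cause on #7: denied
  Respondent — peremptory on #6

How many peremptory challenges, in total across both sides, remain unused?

Petitioner allotment: 3. Respondent allotment: 3 base + 3 multi-party = 6.
Petitioner peremptories used: #17, #9, #11 — 3 (for-cause on #2, #14, #7 don't count).
Respondent peremptories used: #1, #23, #4, #6 — 4 (the for-cause on #13 doesn't count).
Remaining: (3 − 3) + (6 − 4) = 2.

2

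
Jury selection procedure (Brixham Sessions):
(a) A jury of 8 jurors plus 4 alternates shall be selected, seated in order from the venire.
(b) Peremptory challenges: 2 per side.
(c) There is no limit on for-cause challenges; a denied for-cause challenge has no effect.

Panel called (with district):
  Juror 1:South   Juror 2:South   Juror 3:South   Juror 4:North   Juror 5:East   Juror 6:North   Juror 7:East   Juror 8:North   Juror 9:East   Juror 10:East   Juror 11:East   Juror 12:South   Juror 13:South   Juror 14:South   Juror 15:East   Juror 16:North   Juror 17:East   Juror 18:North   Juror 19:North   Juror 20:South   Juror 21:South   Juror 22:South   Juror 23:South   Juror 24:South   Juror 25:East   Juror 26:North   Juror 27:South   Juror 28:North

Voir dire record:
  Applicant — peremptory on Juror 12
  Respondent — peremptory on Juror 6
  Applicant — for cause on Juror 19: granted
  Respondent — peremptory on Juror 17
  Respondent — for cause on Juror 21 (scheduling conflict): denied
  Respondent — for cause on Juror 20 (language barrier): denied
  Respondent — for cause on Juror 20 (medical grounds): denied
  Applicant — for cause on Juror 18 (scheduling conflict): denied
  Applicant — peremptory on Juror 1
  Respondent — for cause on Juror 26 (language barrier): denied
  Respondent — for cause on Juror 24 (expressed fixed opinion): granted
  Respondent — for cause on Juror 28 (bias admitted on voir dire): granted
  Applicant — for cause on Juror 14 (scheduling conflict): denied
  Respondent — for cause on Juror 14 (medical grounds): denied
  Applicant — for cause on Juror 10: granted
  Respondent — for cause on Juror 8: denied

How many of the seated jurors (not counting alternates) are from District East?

Removed: #1, #6, #10, #12, #17, #19, #24, #28.
Seated jurors 1–8: #2, #3, #4, #5, #7, #8, #9, #11 (alternates #13, #14, #15, #16 not counted).
Of those, in District East: #5, #7, #9, #11 → 4.

4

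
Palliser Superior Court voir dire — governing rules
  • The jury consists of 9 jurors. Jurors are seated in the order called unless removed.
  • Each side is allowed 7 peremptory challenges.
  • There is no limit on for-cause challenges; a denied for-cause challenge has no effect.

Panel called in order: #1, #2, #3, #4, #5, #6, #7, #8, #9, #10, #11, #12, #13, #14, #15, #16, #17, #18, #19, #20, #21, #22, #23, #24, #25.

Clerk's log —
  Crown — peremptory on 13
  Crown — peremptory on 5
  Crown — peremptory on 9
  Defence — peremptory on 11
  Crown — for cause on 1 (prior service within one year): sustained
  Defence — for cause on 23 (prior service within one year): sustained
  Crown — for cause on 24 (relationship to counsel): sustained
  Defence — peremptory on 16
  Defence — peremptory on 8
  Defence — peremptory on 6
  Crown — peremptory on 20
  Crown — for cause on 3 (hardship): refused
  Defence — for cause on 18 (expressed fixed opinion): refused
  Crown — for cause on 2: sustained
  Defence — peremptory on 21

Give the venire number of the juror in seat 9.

Removed: #1, #2, #5, #6, #8, #9, #11, #13, #16, #20, #21, #23, #24. (#3, #18 stay — for-cause denied.)
Seating in order: seats 1–9 → #3, #4, #7, #10, #12, #14, #15, #17, #18.
So seat 9 is #18.

18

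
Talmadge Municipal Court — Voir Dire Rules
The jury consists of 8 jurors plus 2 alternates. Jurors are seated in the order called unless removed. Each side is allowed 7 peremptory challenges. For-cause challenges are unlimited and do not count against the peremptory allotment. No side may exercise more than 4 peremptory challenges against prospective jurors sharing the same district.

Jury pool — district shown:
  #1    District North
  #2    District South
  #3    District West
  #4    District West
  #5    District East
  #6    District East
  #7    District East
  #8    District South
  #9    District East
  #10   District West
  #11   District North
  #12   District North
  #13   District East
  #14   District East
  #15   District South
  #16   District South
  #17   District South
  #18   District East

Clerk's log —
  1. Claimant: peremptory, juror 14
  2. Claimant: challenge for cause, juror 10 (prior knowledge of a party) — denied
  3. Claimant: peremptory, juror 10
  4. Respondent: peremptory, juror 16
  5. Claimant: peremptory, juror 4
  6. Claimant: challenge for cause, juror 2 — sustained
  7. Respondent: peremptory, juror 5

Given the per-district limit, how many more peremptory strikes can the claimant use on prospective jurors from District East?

Claimant peremptories so far: #14, #10, #4 — 3 of 7 used, 4 left overall.
Against District East: #14 — 1 used; per-district cap 4 leaves 3.
Binding limit: min(4, 3) = 3.

3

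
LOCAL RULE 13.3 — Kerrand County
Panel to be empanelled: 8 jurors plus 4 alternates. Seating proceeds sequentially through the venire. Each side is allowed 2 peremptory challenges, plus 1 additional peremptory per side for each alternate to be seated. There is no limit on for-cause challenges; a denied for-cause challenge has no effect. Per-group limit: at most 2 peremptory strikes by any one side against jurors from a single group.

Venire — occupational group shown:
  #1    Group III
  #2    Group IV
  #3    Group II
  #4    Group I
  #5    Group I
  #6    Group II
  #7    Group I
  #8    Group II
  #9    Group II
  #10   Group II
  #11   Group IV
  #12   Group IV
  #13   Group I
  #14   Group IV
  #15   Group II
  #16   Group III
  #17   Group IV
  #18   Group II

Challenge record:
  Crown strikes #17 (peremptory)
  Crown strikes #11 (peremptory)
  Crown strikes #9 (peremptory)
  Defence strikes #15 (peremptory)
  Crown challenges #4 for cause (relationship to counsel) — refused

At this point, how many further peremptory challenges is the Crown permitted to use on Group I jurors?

Crown peremptories so far: #17, #11, #9 — 3 of 6 used, 3 left overall.
Against Group I: none yet — per-group cap 2 leaves 2.
Binding limit: min(3, 2) = 2.

2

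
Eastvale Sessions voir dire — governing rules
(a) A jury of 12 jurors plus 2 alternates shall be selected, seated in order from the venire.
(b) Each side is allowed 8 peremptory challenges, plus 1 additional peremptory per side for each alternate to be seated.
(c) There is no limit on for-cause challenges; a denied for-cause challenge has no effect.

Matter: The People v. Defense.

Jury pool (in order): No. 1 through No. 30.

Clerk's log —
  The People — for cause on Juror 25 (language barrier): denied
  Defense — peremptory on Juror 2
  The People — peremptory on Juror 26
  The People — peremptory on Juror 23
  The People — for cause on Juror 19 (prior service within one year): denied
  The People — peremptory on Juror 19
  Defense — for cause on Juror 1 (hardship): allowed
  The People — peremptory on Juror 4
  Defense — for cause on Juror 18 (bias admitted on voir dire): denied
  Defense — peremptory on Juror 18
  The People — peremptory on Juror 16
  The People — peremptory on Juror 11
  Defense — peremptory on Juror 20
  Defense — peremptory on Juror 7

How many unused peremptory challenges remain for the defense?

6

Defense allotment: 8 base + 1 × 2 alternates = 10.
Defense peremptories used: #2, #18, #20, #7 — 4 (for-cause on #1, #18 don't count).
Remaining: 10 − 4 = 6.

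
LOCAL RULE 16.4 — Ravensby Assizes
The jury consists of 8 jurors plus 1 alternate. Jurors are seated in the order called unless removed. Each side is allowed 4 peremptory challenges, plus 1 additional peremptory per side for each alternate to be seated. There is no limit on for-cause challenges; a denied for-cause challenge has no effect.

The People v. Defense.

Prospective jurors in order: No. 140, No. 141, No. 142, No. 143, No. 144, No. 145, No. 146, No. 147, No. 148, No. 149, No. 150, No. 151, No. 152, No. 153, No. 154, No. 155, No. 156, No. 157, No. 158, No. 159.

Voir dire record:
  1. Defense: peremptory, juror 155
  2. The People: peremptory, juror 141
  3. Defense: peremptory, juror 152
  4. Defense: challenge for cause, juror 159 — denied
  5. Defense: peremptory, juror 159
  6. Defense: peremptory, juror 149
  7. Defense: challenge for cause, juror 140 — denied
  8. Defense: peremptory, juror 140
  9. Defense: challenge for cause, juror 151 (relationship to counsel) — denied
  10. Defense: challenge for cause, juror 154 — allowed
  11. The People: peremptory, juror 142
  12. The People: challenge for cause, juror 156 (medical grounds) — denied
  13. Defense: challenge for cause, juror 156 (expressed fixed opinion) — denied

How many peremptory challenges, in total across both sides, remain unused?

3

The People allotment: 4 base + 1 × 1 alternate = 5. Defense allotment: 4 base + 1 × 1 alternate = 5.
The People peremptories used: #141, #142 — 2 (the for-cause on #156 doesn't count).
Defense peremptories used: #155, #152, #159, #149, #140 — 5 (for-cause on #159, #140, #151, #154, #156 don't count).
Remaining: (5 − 2) + (5 − 5) = 3.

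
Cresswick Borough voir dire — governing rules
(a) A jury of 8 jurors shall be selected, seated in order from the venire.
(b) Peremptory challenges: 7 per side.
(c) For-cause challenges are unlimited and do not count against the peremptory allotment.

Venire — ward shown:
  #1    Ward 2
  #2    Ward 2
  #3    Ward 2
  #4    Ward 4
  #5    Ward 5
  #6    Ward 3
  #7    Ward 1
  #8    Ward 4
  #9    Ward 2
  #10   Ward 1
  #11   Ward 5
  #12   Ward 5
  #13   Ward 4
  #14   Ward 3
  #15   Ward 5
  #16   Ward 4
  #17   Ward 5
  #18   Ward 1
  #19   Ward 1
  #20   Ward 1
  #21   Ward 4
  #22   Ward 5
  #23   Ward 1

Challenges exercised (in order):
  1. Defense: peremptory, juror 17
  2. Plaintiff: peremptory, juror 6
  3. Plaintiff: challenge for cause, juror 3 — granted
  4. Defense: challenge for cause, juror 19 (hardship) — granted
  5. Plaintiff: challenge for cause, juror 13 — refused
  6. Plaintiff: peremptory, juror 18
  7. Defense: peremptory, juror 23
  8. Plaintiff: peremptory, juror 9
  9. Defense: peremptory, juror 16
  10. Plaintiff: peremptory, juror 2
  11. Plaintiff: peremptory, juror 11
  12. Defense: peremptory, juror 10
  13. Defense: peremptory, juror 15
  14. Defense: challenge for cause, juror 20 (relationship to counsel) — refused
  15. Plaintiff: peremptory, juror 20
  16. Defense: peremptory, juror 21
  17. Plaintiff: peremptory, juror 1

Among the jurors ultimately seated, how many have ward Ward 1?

1

Removed: #1, #2, #3, #6, #9, #10, #11, #15, #16, #17, #18, #19, #20, #21, #23.
Seated jurors 1–8: #4, #5, #7, #8, #12, #13, #14, #22.
Of those, in Ward 1: #7 → 1.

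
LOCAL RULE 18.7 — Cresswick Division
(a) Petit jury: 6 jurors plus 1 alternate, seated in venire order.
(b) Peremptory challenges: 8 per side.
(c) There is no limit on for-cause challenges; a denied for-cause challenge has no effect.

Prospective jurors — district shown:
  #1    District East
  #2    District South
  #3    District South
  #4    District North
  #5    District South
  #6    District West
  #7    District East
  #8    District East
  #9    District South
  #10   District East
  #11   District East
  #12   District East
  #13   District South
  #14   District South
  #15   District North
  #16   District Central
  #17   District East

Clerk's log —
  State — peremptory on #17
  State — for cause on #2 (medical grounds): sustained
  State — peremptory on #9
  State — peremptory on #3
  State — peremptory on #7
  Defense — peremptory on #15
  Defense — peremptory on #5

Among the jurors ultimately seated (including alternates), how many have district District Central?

Removed: #2, #3, #5, #7, #9, #15, #17.
Seated (7 incl. alternates): #1, #4, #6, #8, #10, #11, #12.
None of those are in District Central → 0.

0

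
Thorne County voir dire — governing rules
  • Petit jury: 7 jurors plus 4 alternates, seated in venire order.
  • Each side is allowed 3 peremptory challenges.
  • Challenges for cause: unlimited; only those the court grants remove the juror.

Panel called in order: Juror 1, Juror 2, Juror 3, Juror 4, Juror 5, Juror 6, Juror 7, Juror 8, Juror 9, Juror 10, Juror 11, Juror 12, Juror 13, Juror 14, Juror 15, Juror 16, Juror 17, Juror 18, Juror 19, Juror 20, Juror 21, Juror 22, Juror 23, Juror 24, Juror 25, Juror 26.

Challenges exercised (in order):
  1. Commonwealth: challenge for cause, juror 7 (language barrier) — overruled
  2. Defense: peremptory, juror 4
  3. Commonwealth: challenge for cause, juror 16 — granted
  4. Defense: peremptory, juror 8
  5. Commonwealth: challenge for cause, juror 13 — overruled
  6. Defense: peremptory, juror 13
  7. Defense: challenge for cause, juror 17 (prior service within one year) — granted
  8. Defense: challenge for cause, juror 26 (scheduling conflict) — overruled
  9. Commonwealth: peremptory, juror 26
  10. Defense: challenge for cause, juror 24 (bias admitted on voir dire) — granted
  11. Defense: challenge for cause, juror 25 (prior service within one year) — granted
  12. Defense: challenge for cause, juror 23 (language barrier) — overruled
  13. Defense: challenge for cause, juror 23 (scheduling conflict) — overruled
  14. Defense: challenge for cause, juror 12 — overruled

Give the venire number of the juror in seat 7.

Removed: #4, #8, #13, #16, #17, #24, #25, #26. (#7, #12, #23 stay — for-cause denied.)
Filling seats in venire order through position 7: #1, #2, #3, #5, #6, #7, #9.
So seat 7 is #9.

9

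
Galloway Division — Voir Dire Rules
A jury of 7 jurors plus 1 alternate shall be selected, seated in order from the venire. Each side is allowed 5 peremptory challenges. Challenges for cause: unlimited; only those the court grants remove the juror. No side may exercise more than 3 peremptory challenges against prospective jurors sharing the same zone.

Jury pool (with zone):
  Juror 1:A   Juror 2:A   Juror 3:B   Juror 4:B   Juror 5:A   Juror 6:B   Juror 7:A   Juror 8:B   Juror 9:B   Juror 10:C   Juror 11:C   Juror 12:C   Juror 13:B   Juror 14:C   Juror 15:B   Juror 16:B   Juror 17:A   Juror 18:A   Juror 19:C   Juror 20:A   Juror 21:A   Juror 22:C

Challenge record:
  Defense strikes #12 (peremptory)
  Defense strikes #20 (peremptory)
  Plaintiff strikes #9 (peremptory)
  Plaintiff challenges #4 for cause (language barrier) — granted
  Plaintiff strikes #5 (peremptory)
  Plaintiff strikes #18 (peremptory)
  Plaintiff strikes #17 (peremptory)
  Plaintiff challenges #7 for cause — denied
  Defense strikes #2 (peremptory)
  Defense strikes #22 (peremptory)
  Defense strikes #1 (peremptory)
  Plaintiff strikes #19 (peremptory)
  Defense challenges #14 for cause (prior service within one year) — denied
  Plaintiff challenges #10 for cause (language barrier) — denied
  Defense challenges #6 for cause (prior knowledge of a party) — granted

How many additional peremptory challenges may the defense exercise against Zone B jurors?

0

Defense peremptories so far: #12, #20, #2, #22, #1 — 5 of 5 used, 0 left overall.
Against Zone B: none yet — per-zone cap 3 leaves 3.
Binding limit: min(0, 3) = 0.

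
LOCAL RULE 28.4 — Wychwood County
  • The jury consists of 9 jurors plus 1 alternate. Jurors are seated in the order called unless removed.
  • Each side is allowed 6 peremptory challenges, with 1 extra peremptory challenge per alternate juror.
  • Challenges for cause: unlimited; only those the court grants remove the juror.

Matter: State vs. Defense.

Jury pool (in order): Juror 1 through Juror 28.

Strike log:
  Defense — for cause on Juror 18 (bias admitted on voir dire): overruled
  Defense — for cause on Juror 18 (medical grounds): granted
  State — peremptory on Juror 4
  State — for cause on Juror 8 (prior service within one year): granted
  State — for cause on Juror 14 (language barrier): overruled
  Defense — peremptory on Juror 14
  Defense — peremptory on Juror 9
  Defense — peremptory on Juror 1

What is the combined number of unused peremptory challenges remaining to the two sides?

10

State allotment: 6 base + 1 × 1 alternate = 7. Defense allotment: 6 base + 1 × 1 alternate = 7.
State peremptories used: #4 — 1 (for-cause on #8, #14 don't count).
Defense peremptories used: #14, #9, #1 — 3 (for-cause on #18, #18 don't count).
Remaining: (7 − 1) + (7 − 3) = 10.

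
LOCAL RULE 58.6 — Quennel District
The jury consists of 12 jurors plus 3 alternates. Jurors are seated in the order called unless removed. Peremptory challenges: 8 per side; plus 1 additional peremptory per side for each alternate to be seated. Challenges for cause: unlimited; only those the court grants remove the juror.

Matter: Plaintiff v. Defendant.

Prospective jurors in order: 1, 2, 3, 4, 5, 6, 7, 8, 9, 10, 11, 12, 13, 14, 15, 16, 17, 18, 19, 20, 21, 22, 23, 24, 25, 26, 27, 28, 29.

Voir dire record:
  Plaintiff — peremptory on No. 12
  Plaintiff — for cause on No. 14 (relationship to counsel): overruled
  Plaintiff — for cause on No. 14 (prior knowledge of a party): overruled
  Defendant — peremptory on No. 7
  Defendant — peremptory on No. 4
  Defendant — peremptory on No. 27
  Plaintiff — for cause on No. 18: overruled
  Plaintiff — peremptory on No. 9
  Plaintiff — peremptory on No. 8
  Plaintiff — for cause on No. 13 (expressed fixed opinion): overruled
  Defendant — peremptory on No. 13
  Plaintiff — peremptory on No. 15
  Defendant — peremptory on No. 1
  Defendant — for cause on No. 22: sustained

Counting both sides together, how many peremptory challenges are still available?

13

Plaintiff allotment: 8 base + 1 × 3 alternates = 11. Defendant allotment: 8 base + 1 × 3 alternates = 11.
Plaintiff peremptories used: #12, #9, #8, #15 — 4 (for-cause on #14, #14, #18, #13 don't count).
Defendant peremptories used: #7, #4, #27, #13, #1 — 5 (the for-cause on #22 doesn't count).
Remaining: (11 − 4) + (11 − 5) = 13.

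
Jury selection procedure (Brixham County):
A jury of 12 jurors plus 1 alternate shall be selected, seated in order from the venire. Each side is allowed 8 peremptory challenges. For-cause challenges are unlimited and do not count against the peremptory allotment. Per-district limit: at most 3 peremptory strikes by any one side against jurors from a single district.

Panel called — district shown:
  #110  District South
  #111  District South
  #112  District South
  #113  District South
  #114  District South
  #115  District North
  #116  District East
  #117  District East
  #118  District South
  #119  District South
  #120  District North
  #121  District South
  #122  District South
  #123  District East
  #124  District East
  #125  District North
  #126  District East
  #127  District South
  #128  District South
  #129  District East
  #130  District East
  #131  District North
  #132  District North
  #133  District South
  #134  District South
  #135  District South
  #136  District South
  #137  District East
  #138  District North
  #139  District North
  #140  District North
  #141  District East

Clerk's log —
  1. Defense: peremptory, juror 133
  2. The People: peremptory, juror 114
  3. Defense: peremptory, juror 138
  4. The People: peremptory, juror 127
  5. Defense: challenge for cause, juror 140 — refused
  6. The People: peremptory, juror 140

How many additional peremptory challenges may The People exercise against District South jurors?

The People peremptories so far: #114, #127, #140 — 3 of 8 used, 5 left overall.
Against District South: #114, #127 — 2 used; per-district cap 3 leaves 1.
Binding limit: min(5, 1) = 1.

1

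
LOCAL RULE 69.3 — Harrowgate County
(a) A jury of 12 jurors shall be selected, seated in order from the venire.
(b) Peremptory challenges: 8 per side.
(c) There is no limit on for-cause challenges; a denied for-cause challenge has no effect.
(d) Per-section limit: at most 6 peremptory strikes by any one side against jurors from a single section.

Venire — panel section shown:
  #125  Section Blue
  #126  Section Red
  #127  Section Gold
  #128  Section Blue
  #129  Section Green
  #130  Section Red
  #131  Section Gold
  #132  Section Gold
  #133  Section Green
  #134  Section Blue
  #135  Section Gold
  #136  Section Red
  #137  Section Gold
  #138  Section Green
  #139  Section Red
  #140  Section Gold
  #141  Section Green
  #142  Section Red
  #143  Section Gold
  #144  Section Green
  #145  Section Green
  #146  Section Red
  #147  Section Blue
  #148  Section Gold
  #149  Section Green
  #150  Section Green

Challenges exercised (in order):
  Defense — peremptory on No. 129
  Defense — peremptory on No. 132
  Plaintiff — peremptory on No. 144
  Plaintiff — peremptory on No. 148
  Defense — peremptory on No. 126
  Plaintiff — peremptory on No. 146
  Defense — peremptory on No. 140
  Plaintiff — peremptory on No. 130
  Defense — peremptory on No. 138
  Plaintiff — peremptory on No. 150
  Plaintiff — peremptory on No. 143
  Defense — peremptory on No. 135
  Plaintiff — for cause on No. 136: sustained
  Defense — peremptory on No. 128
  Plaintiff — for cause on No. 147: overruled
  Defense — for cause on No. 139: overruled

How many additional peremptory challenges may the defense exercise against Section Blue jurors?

Defense peremptories so far: #129, #132, #126, #140, #138, #135, #128 — 7 of 8 used, 1 left overall.
Against Section Blue: #128 — 1 used; per-section cap 6 leaves 5.
Binding limit: min(1, 5) = 1.

1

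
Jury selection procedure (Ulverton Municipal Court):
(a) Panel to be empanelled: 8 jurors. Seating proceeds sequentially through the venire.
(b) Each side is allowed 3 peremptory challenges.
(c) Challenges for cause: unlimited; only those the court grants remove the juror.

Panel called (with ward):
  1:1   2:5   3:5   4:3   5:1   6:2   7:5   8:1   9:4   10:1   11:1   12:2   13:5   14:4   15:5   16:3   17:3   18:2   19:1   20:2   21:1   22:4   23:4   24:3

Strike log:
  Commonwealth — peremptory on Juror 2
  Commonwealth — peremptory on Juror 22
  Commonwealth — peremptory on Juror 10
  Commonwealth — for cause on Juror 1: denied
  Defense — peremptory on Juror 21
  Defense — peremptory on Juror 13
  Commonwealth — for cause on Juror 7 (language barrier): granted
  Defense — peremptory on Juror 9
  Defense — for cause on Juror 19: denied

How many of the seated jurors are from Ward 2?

2

Removed: #2, #7, #9, #10, #13, #21, #22.
Seated jurors 1–8: #1, #3, #4, #5, #6, #8, #11, #12.
Of those, in Ward 2: #6, #12 → 2.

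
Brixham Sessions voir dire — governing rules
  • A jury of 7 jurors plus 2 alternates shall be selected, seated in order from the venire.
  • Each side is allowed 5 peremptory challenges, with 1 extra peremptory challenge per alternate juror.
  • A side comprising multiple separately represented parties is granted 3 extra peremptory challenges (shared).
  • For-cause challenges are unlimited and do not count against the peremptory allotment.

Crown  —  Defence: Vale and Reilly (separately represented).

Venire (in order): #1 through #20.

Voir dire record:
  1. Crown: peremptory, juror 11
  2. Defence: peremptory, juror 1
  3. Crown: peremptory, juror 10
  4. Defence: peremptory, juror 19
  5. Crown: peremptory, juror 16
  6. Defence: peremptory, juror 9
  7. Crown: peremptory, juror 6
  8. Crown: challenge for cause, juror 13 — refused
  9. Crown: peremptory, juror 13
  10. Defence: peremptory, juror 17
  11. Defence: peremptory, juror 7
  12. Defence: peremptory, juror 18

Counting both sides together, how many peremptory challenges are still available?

6

Crown allotment: 5 base + 1 × 2 alternates = 7. Defence allotment: 5 base + 1 × 2 alternates + 3 multi-party = 10.
Crown peremptories used: #11, #10, #16, #6, #13 — 5 (the for-cause on #13 doesn't count).
Defence peremptories used: #1, #19, #9, #17, #7, #18 — 6.
Remaining: (7 − 5) + (10 − 6) = 6.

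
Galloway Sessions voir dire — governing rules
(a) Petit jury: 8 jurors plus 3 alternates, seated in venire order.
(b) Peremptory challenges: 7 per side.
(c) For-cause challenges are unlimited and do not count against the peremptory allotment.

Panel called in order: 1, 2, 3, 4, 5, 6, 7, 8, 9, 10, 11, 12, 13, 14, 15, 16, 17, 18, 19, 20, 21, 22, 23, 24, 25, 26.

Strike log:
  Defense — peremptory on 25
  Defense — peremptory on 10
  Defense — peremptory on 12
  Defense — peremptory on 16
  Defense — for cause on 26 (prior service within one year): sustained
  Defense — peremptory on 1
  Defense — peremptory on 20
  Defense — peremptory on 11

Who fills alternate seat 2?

Removed: #1, #10, #11, #12, #16, #20, #25, #26.
Seating in order: seats 1–8 → #2, #3, #4, #5, #6, #7, #8, #9; alternates → #13, #14, #15.
So alternate 2 is #14.

14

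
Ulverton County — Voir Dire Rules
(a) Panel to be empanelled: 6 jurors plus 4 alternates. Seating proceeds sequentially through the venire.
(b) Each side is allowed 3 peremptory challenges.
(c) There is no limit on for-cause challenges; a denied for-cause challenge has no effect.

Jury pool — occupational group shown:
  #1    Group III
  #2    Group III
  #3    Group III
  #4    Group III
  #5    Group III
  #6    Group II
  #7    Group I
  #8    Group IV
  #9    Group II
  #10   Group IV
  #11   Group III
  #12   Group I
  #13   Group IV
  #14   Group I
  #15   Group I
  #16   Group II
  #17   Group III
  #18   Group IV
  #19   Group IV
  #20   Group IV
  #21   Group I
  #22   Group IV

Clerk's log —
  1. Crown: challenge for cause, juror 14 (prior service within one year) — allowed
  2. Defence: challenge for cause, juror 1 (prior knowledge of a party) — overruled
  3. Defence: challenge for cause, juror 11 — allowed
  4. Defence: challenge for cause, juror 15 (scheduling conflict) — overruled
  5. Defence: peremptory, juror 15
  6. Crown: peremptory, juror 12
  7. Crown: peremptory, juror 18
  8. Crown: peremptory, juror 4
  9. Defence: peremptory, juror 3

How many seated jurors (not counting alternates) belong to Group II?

1

Removed: #3, #4, #11, #12, #14, #15, #18.
Seated jurors 1–6: #1, #2, #5, #6, #7, #8 (alternates #9, #10, #13, #16 not counted).
Of those, in Group II: #6 → 1.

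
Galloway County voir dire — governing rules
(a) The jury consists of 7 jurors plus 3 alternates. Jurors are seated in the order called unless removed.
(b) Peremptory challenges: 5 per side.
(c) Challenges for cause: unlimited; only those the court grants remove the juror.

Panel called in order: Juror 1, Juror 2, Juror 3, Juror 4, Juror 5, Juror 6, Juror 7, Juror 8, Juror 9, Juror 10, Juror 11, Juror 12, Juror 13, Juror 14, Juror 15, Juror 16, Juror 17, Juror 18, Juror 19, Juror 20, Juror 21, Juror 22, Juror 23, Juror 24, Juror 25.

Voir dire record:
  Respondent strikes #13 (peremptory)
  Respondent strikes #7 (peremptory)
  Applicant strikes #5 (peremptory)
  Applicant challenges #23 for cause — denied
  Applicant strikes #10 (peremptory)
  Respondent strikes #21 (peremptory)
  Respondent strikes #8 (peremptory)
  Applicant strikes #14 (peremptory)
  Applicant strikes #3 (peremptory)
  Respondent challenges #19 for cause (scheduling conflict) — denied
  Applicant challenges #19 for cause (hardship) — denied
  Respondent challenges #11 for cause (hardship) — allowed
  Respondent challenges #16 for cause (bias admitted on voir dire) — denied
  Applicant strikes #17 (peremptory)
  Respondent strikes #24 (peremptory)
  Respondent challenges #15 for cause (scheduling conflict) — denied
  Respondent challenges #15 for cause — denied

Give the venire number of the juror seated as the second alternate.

Removed: #3, #5, #7, #8, #10, #11, #13, #14, #17, #21, #24. (#15, #16, #19, #23 stay — for-cause denied.)
Filling seats in venire order through position 9: #1, #2, #4, #6, #9, #12, #15, #16, #18.
So alternate 2 is #18.

18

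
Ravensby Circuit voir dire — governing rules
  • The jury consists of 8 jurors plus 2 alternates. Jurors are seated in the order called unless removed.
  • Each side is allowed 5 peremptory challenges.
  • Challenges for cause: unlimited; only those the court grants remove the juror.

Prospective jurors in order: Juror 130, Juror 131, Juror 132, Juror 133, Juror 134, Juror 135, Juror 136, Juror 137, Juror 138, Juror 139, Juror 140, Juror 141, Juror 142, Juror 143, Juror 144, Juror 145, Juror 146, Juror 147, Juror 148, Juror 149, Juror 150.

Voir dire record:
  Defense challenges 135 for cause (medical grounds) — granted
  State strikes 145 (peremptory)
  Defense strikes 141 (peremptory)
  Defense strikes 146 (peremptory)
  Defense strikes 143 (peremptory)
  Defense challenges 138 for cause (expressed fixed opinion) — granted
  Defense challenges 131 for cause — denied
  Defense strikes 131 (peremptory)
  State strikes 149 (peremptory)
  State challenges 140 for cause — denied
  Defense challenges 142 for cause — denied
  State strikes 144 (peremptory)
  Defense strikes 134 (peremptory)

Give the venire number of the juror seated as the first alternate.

Removed: #131, #134, #135, #138, #141, #143, #144, #145, #146, #149. (#140, #142 stay — for-cause denied.)
Seating in order: seats 1–8 → #130, #132, #133, #136, #137, #139, #140, #142; alternates → #147, #148.
So alternate 1 is #147.

147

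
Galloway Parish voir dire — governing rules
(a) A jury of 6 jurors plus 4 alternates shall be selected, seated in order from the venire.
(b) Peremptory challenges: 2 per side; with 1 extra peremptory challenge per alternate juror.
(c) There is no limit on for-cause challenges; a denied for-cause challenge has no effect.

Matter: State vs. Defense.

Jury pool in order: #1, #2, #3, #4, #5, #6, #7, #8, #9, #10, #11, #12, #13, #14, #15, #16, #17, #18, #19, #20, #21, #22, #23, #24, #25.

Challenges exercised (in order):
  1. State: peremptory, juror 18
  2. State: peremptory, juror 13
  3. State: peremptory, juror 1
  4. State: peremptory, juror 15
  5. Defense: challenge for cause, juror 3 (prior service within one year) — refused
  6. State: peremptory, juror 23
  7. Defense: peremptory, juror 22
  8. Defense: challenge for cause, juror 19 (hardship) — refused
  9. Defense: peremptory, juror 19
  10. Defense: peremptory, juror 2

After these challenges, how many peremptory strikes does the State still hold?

State allotment: 2 base + 1 × 4 alternates = 6.
State peremptories used: #18, #13, #1, #15, #23 — 5.
Remaining: 6 − 5 = 1.

1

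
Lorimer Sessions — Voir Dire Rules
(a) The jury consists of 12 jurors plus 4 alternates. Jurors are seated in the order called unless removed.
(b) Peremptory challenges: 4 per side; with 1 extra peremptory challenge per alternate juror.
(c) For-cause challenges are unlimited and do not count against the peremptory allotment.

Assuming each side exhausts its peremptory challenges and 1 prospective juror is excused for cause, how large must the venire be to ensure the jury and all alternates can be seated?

Seats to fill: 12 + 4 alternates = 16.
Peremptories: 4 + 1×4 = 8 per side × 2 sides = 16.
For-cause removals: 1.
Minimum venire: 16 + 16 + 1 = 33.

33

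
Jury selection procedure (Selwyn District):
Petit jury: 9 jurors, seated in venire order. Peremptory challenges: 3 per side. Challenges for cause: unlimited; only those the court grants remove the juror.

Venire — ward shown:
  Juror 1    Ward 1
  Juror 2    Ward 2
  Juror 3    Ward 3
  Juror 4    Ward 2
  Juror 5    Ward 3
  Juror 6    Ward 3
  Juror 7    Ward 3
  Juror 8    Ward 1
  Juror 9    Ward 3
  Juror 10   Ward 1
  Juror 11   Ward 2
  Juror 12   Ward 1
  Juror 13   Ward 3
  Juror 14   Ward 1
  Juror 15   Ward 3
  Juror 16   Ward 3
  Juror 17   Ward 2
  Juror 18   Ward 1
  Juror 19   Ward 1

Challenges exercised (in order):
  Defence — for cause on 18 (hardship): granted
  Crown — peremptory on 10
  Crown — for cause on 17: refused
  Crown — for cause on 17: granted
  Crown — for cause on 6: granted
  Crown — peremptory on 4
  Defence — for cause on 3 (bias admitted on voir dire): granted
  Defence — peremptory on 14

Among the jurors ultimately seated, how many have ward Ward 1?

Removed: #3, #4, #6, #10, #14, #17, #18.
Seated jurors 1–9: #1, #2, #5, #7, #8, #9, #11, #12, #13.
Of those, in Ward 1: #1, #8, #12 → 3.

3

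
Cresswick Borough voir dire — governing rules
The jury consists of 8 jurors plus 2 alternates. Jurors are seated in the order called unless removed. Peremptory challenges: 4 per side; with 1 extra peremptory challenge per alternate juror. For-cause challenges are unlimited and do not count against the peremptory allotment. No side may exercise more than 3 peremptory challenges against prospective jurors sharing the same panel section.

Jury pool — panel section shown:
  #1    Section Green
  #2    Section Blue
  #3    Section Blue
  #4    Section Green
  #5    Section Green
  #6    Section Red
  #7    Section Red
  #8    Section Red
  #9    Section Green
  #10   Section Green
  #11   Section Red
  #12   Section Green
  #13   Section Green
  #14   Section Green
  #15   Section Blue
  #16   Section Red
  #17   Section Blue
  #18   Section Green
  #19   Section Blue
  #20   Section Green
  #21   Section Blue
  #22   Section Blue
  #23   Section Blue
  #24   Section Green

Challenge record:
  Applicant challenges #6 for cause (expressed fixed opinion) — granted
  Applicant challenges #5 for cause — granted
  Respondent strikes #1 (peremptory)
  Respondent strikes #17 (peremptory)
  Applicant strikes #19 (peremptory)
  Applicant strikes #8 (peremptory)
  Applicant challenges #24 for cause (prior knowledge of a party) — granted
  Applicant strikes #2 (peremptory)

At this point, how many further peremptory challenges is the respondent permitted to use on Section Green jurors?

2

Respondent peremptories so far: #1, #17 — 2 of 6 used, 4 left overall.
Against Section Green: #1 — 1 used; per-section cap 3 leaves 2.
Binding limit: min(4, 2) = 2.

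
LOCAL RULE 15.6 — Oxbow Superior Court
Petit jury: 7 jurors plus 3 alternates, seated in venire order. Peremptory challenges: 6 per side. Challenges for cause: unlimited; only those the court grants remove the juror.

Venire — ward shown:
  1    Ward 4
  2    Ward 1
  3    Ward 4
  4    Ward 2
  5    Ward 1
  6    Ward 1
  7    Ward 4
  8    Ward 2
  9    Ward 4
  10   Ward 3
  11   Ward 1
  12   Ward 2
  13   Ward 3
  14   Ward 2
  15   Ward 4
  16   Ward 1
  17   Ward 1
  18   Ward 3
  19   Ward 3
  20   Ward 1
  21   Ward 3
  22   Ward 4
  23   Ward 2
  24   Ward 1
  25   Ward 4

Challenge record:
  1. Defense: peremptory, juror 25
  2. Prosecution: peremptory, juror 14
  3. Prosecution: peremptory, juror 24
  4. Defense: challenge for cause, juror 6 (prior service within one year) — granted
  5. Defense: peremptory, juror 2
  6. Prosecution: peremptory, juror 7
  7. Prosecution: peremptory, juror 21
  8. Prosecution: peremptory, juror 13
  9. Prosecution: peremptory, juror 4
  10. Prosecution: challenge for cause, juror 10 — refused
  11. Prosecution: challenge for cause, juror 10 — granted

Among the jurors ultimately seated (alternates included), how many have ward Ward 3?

Removed: #2, #4, #6, #7, #10, #13, #14, #21, #24, #25.
Seated (10 incl. alternates): #1, #3, #5, #8, #9, #11, #12, #15, #16, #17.
None of those are in Ward 3 → 0.

0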